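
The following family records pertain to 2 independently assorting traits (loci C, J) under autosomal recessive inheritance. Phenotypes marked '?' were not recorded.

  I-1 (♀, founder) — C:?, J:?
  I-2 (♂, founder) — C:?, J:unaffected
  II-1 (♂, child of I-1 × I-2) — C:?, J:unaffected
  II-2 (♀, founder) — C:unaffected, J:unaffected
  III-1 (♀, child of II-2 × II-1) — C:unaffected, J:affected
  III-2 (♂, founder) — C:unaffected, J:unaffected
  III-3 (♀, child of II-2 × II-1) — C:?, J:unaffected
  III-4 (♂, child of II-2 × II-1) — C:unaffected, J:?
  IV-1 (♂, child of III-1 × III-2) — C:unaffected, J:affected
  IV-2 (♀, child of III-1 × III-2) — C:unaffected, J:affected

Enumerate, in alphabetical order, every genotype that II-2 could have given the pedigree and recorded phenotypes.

C/I-1 ? ·: CC|Cc|cc
C/I-2 ? ·: CC|Cc|cc
C/II-1 ? I-1×I-2: CC|Cc|cc
C/II-2 un ·: CC|Cc
C/III-1 un II-2×II-1: CC|Cc
C/III-2 un ·: CC|Cc
C/III-3 ? II-2×II-1: CC|Cc|cc
C/III-4 un II-2×II-1: CC|Cc
C/IV-1 un III-1×III-2: CC|Cc
C/IV-2 un III-1×III-2: CC|Cc
⇒ C over [I-1,I-2,II-1,II-2,III-1,III-2,III-3,III-4,IV-1,IV-2]: 1234 consistent
J/I-1 ? ·: JJ|Jj|jj
J/I-2 un ·: JJ|Jj
J/II-1 un I-1×I-2: Jj
J/II-2 un ·: Jj
J/III-1 aff II-2×II-1: jj
J/III-2 un ·: Jj
J/III-3 un II-2×II-1: JJ|Jj
J/III-4 ? II-2×II-1: JJ|Jj|jj
J/IV-1 aff III-1×III-2: jj
J/IV-2 aff III-1×III-2: jj
⇒ J over [I-1,I-2,II-1,II-2,III-1,III-2,III-3,III-4,IV-1,IV-2]: 30 consistent

II-2 ∈ {CC Jj, Cc Jj}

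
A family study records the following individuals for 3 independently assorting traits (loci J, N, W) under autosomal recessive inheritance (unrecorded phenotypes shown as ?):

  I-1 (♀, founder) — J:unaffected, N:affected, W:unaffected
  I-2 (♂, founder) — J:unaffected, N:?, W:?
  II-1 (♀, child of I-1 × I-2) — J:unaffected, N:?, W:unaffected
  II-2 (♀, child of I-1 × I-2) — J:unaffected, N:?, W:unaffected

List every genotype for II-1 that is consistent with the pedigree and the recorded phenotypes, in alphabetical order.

J/I-1 un ·: JJ|Jj
J/I-2 un ·: JJ|Jj
J/II-1 un I-1×I-2: JJ|Jj
J/II-2 un I-1×I-2: JJ|Jj
⇒ J over [I-1,I-2,II-1,II-2]: 13 consistent
N/I-1 aff ·: nn
N/I-2 ? ·: NN|Nn|nn
N/II-1 ? I-1×I-2: Nn|nn
N/II-2 ? I-1×I-2: Nn|nn
⇒ N over [I-1,I-2,II-1,II-2]: 6 consistent
W/I-1 un ·: WW|Ww
W/I-2 ? ·: WW|Ww|ww
W/II-1 un I-1×I-2: WW|Ww
W/II-2 un I-1×I-2: WW|Ww
⇒ W over [I-1,I-2,II-1,II-2]: 15 consistent

II-1 ∈ {JJ Nn WW, JJ Nn Ww, JJ nn WW, JJ nn Ww, Jj Nn WW, Jj Nn Ww, Jj nn WW, Jj nn Ww}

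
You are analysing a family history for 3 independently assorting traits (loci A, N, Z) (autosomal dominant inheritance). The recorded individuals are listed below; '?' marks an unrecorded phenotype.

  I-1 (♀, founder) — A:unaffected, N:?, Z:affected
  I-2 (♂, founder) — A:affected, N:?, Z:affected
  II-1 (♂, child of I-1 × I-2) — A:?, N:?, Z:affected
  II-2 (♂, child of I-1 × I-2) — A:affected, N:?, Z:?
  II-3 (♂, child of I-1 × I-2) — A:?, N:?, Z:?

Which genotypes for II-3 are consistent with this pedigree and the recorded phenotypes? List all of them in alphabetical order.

II-3 ∈ {Aa NN ZZ, Aa NN Zz, Aa NN zz, Aa Nn ZZ, Aa Nn Zz, Aa Nn zz, Aa nn ZZ, Aa nn Zz, Aa nn zz, aa NN ZZ, aa NN Zz, aa NN zz, aa Nn ZZ, aa Nn Zz, aa Nn zz, aa nn ZZ, aa nn Zz, aa nn zz}

A/I-1 un ·: aa
A/I-2 aff ·: Aa|AA
A/II-1 ? I-1×I-2: aa|Aa
A/II-2 aff I-1×I-2: Aa
A/II-3 ? I-1×I-2: aa|Aa
⇒ A over [I-1,I-2,II-1,II-2,II-3]: 5 consistent
N/I-1 ? ·: nn|Nn|NN
N/I-2 ? ·: nn|Nn|NN
N/II-1 ? I-1×I-2: nn|Nn|NN
N/II-2 ? I-1×I-2: nn|Nn|NN
N/II-3 ? I-1×I-2: nn|Nn|NN
⇒ N over [I-1,I-2,II-1,II-2,II-3]: 63 consistent
Z/I-1 aff ·: Zz|ZZ
Z/I-2 aff ·: Zz|ZZ
Z/II-1 aff I-1×I-2: Zz|ZZ
Z/II-2 ? I-1×I-2: zz|Zz|ZZ
Z/II-3 ? I-1×I-2: zz|Zz|ZZ
⇒ Z over [I-1,I-2,II-1,II-2,II-3]: 35 consistent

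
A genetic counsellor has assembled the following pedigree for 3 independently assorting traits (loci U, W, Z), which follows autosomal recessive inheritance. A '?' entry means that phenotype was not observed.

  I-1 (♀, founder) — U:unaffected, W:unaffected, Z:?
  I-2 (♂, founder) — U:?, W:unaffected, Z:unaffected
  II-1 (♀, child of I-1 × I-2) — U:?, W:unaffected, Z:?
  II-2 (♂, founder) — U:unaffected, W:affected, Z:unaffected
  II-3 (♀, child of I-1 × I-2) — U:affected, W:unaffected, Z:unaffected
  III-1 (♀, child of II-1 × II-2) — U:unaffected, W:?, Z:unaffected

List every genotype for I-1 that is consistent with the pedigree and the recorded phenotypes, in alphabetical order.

I-1 ∈ {Uu WW ZZ, Uu WW Zz, Uu WW zz, Uu Ww ZZ, Uu Ww Zz, Uu Ww zz}

U/I-1 un ·: Uu
U/I-2 ? ·: Uu|uu
U/II-1 ? I-1×I-2: UU|Uu|uu
U/II-2 un ·: UU|Uu
U/II-3 aff I-1×I-2: uu
U/III-1 un II-1×II-2: UU|Uu
⇒ U over [I-1,I-2,II-1,II-2,II-3,III-1]: 15 consistent
W/I-1 un ·: WW|Ww
W/I-2 un ·: WW|Ww
W/II-1 un I-1×I-2: WW|Ww
W/II-2 aff ·: ww
W/II-3 un I-1×I-2: WW|Ww
W/III-1 ? II-1×II-2: Ww|ww
⇒ W over [I-1,I-2,II-1,II-2,II-3,III-1]: 19 consistent
Z/I-1 ? ·: ZZ|Zz|zz
Z/I-2 un ·: ZZ|Zz
Z/II-1 ? I-1×I-2: ZZ|Zz|zz
Z/II-2 un ·: ZZ|Zz
Z/II-3 un I-1×I-2: ZZ|Zz
Z/III-1 un II-1×II-2: ZZ|Zz
⇒ Z over [I-1,I-2,II-1,II-2,II-3,III-1]: 59 consistent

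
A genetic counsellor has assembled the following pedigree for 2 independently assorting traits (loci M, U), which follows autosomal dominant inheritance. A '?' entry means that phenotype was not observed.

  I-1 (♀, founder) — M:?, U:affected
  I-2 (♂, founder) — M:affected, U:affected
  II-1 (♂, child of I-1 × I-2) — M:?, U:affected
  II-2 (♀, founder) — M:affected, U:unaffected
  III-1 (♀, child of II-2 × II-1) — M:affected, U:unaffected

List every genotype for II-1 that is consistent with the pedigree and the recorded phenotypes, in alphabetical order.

II-1 ∈ {MM Uu, Mm Uu, mm Uu}

M/I-1 ? ·: mm|Mm|MM
M/I-2 aff ·: Mm|MM
M/II-1 ? I-1×I-2: mm|Mm|MM
M/II-2 aff ·: Mm|MM
M/III-1 aff II-2×II-1: Mm|MM
⇒ M over [I-1,I-2,II-1,II-2,III-1]: 36 consistent
U/I-1 aff ·: Uu|UU
U/I-2 aff ·: Uu|UU
U/II-1 aff I-1×I-2: Uu
U/II-2 un ·: uu
U/III-1 un II-2×II-1: uu
⇒ U over [I-1,I-2,II-1,II-2,III-1]: 3 consistent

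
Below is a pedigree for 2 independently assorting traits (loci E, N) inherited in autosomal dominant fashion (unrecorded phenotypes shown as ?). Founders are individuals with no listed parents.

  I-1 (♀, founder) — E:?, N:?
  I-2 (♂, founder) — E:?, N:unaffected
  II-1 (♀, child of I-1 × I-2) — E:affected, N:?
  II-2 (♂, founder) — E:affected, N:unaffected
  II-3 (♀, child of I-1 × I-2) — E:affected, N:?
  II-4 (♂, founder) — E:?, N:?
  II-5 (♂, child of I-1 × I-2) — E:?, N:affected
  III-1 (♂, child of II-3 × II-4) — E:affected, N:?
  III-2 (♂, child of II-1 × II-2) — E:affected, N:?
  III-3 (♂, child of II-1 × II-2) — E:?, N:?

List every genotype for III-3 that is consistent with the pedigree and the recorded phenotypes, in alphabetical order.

III-3 ∈ {EE Nn, EE nn, Ee Nn, Ee nn, ee Nn, ee nn}

E/I-1 ? ·: ee|Ee|EE
E/I-2 ? ·: ee|Ee|EE
E/II-1 aff I-1×I-2: Ee|EE
E/II-2 aff ·: Ee|EE
E/II-3 aff I-1×I-2: Ee|EE
E/II-4 ? ·: ee|Ee|EE
E/II-5 ? I-1×I-2: ee|Ee|EE
E/III-1 aff II-3×II-4: Ee|EE
E/III-2 aff II-1×II-2: Ee|EE
E/III-3 ? II-1×II-2: ee|Ee|EE
⇒ E over [I-1,I-2,II-1,II-2,II-3,II-4,II-5,III-1,III-2,III-3]: 1265 consistent
N/I-1 ? ·: Nn|NN
N/I-2 un ·: nn
N/II-1 ? I-1×I-2: nn|Nn
N/II-2 un ·: nn
N/II-3 ? I-1×I-2: nn|Nn
N/II-4 ? ·: nn|Nn|NN
N/II-5 aff I-1×I-2: Nn
N/III-1 ? II-3×II-4: nn|Nn|NN
N/III-2 ? II-1×II-2: nn|Nn
N/III-3 ? II-1×II-2: nn|Nn
⇒ N over [I-1,I-2,II-1,II-2,II-3,II-4,II-5,III-1,III-2,III-3]: 83 consistent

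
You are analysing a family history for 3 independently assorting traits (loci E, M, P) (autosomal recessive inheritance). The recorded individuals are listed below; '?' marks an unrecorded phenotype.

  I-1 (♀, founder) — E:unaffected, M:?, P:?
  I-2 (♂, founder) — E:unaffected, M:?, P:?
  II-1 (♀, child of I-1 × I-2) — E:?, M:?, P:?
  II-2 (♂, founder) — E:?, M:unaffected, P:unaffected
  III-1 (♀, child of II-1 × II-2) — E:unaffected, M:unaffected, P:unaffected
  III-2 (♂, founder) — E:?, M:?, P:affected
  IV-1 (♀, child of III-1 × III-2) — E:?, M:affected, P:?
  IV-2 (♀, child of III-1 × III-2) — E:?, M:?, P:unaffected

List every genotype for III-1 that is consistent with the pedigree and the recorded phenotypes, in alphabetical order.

III-1 ∈ {EE Mm PP, EE Mm Pp, Ee Mm PP, Ee Mm Pp}

E/I-1 un ·: EE|Ee
E/I-2 un ·: EE|Ee
E/II-1 ? I-1×I-2: EE|Ee|ee
E/II-2 ? ·: EE|Ee|ee
E/III-1 un II-1×II-2: EE|Ee
E/III-2 ? ·: EE|Ee|ee
E/IV-1 ? III-1×III-2: EE|Ee|ee
E/IV-2 ? III-1×III-2: EE|Ee|ee
⇒ E over [I-1,I-2,II-1,II-2,III-1,III-2,IV-1,IV-2]: 407 consistent
M/I-1 ? ·: MM|Mm|mm
M/I-2 ? ·: MM|Mm|mm
M/II-1 ? I-1×I-2: MM|Mm|mm
M/II-2 un ·: MM|Mm
M/III-1 un II-1×II-2: Mm
M/III-2 ? ·: Mm|mm
M/IV-1 aff III-1×III-2: mm
M/IV-2 ? III-1×III-2: MM|Mm|mm
⇒ M over [I-1,I-2,II-1,II-2,III-1,III-2,IV-1,IV-2]: 130 consistent
P/I-1 ? ·: PP|Pp|pp
P/I-2 ? ·: PP|Pp|pp
P/II-1 ? I-1×I-2: PP|Pp|pp
P/II-2 un ·: PP|Pp
P/III-1 un II-1×II-2: PP|Pp
P/III-2 aff ·: pp
P/IV-1 ? III-1×III-2: Pp|pp
P/IV-2 un III-1×III-2: Pp
⇒ P over [I-1,I-2,II-1,II-2,III-1,III-2,IV-1,IV-2]: 74 consistent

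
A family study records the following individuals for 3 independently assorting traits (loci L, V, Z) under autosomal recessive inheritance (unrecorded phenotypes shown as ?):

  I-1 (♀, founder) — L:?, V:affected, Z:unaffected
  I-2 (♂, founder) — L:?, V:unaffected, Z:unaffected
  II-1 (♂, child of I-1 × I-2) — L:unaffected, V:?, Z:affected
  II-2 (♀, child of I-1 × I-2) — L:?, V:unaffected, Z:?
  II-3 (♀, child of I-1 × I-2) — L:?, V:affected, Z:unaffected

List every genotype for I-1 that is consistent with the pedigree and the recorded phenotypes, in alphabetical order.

I-1 ∈ {LL vv Zz, Ll vv Zz, ll vv Zz}

L/I-1 ? ·: LL|Ll|ll
L/I-2 ? ·: LL|Ll|ll
L/II-1 un I-1×I-2: LL|Ll
L/II-2 ? I-1×I-2: LL|Ll|ll
L/II-3 ? I-1×I-2: LL|Ll|ll
⇒ L over [I-1,I-2,II-1,II-2,II-3]: 45 consistent
V/I-1 aff ·: vv
V/I-2 un ·: Vv
V/II-1 ? I-1×I-2: Vv|vv
V/II-2 un I-1×I-2: Vv
V/II-3 aff I-1×I-2: vv
⇒ V over [I-1,I-2,II-1,II-2,II-3]: 2 consistent
Z/I-1 un ·: Zz
Z/I-2 un ·: Zz
Z/II-1 aff I-1×I-2: zz
Z/II-2 ? I-1×I-2: ZZ|Zz|zz
Z/II-3 un I-1×I-2: ZZ|Zz
⇒ Z over [I-1,I-2,II-1,II-2,II-3]: 6 consistent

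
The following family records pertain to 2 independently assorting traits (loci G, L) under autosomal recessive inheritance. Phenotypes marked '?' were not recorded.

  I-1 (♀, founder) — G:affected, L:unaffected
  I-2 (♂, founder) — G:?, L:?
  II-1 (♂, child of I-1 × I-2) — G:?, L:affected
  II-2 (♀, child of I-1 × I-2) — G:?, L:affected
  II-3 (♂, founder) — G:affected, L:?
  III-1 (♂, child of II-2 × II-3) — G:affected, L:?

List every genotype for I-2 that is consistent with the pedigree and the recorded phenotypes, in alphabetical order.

I-2 ∈ {GG Ll, GG ll, Gg Ll, Gg ll, gg Ll, gg ll}

G/I-1 aff ·: gg
G/I-2 ? ·: GG|Gg|gg
G/II-1 ? I-1×I-2: Gg|gg
G/II-2 ? I-1×I-2: Gg|gg
G/II-3 aff ·: gg
G/III-1 aff II-2×II-3: gg
⇒ G over [I-1,I-2,II-1,II-2,II-3,III-1]: 6 consistent
L/I-1 un ·: Ll
L/I-2 ? ·: Ll|ll
L/II-1 aff I-1×I-2: ll
L/II-2 aff I-1×I-2: ll
L/II-3 ? ·: LL|Ll|ll
L/III-1 ? II-2×II-3: Ll|ll
⇒ L over [I-1,I-2,II-1,II-2,II-3,III-1]: 8 consistent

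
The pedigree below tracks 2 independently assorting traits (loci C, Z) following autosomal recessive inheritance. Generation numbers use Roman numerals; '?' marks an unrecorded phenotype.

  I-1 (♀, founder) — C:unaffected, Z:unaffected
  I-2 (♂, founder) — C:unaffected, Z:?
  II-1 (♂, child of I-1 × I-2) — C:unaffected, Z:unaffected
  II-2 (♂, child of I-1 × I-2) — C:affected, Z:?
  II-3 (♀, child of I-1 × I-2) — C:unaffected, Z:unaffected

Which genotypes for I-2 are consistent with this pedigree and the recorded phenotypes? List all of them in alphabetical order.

I-2 ∈ {Cc ZZ, Cc Zz, Cc zz}

C/I-1 un ·: Cc
C/I-2 un ·: Cc
C/II-1 un I-1×I-2: CC|Cc
C/II-2 aff I-1×I-2: cc
C/II-3 un I-1×I-2: CC|Cc
⇒ C over [I-1,I-2,II-1,II-2,II-3]: 4 consistent
Z/I-1 un ·: ZZ|Zz
Z/I-2 ? ·: ZZ|Zz|zz
Z/II-1 un I-1×I-2: ZZ|Zz
Z/II-2 ? I-1×I-2: ZZ|Zz|zz
Z/II-3 un I-1×I-2: ZZ|Zz
⇒ Z over [I-1,I-2,II-1,II-2,II-3]: 32 consistent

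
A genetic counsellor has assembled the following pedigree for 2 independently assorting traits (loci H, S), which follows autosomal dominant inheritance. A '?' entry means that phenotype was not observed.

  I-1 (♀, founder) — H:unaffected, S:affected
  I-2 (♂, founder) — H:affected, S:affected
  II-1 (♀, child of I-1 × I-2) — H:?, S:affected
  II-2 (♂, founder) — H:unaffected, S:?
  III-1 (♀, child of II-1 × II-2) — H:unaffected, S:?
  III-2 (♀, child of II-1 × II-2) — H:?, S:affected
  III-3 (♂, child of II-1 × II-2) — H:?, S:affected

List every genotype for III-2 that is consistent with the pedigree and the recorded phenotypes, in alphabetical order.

III-2 ∈ {Hh SS, Hh Ss, hh SS, hh Ss}

H/I-1 un ·: hh
H/I-2 aff ·: Hh|HH
H/II-1 ? I-1×I-2: hh|Hh
H/II-2 un ·: hh
H/III-1 un II-1×II-2: hh
H/III-2 ? II-1×II-2: hh|Hh
H/III-3 ? II-1×II-2: hh|Hh
⇒ H over [I-1,I-2,II-1,II-2,III-1,III-2,III-3]: 9 consistent
S/I-1 aff ·: Ss|SS
S/I-2 aff ·: Ss|SS
S/II-1 aff I-1×I-2: Ss|SS
S/II-2 ? ·: ss|Ss|SS
S/III-1 ? II-1×II-2: ss|Ss|SS
S/III-2 aff II-1×II-2: Ss|SS
S/III-3 aff II-1×II-2: Ss|SS
⇒ S over [I-1,I-2,II-1,II-2,III-1,III-2,III-3]: 106 consistent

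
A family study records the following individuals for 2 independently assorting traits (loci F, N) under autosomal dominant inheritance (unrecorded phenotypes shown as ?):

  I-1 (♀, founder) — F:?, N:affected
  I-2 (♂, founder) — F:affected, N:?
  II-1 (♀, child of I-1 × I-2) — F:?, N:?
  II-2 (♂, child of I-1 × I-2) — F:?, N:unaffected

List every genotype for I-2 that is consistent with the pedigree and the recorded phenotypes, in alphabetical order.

F/I-1 ? ·: ff|Ff|FF
F/I-2 aff ·: Ff|FF
F/II-1 ? I-1×I-2: ff|Ff|FF
F/II-2 ? I-1×I-2: ff|Ff|FF
⇒ F over [I-1,I-2,II-1,II-2]: 23 consistent
N/I-1 aff ·: Nn
N/I-2 ? ·: nn|Nn
N/II-1 ? I-1×I-2: nn|Nn|NN
N/II-2 un I-1×I-2: nn
⇒ N over [I-1,I-2,II-1,II-2]: 5 consistent

I-2 ∈ {FF Nn, FF nn, Ff Nn, Ff nn}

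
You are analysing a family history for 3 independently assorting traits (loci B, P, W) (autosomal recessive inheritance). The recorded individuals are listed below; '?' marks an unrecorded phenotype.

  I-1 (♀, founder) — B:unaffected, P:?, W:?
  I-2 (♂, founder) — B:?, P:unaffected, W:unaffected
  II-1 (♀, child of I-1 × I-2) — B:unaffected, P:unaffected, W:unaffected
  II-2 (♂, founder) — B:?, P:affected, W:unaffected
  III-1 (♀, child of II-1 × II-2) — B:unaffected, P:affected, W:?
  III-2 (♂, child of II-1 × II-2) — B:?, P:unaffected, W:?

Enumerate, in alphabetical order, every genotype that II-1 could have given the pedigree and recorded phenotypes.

II-1 ∈ {BB Pp WW, BB Pp Ww, Bb Pp WW, Bb Pp Ww}

B/I-1 un ·: BB|Bb
B/I-2 ? ·: BB|Bb|bb
B/II-1 un I-1×I-2: BB|Bb
B/II-2 ? ·: BB|Bb|bb
B/III-1 un II-1×II-2: BB|Bb
B/III-2 ? II-1×II-2: BB|Bb|bb
⇒ B over [I-1,I-2,II-1,II-2,III-1,III-2]: 84 consistent
P/I-1 ? ·: PP|Pp|pp
P/I-2 un ·: PP|Pp
P/II-1 un I-1×I-2: Pp
P/II-2 aff ·: pp
P/III-1 aff II-1×II-2: pp
P/III-2 un II-1×II-2: Pp
⇒ P over [I-1,I-2,II-1,II-2,III-1,III-2]: 5 consistent
W/I-1 ? ·: WW|Ww|ww
W/I-2 un ·: WW|Ww
W/II-1 un I-1×I-2: WW|Ww
W/II-2 un ·: WW|Ww
W/III-1 ? II-1×II-2: WW|Ww|ww
W/III-2 ? II-1×II-2: WW|Ww|ww
⇒ W over [I-1,I-2,II-1,II-2,III-1,III-2]: 85 consistent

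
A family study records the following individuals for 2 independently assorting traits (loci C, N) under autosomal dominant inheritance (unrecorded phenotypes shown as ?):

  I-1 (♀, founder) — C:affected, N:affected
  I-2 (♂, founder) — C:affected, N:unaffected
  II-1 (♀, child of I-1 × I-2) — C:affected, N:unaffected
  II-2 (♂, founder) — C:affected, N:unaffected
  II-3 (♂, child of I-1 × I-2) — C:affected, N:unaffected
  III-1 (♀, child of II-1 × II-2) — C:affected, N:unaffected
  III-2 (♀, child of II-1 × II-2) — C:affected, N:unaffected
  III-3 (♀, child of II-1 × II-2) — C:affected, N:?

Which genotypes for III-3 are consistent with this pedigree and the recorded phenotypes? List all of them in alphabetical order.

III-3 ∈ {CC nn, Cc nn}

C/I-1 aff ·: Cc|CC
C/I-2 aff ·: Cc|CC
C/II-1 aff I-1×I-2: Cc|CC
C/II-2 aff ·: Cc|CC
C/II-3 aff I-1×I-2: Cc|CC
C/III-1 aff II-1×II-2: Cc|CC
C/III-2 aff II-1×II-2: Cc|CC
C/III-3 aff II-1×II-2: Cc|CC
⇒ C over [I-1,I-2,II-1,II-2,II-3,III-1,III-2,III-3]: 159 consistent
N/I-1 aff ·: Nn
N/I-2 un ·: nn
N/II-1 un I-1×I-2: nn
N/II-2 un ·: nn
N/II-3 un I-1×I-2: nn
N/III-1 un II-1×II-2: nn
N/III-2 un II-1×II-2: nn
N/III-3 ? II-1×II-2: nn
⇒ N over [I-1,I-2,II-1,II-2,II-3,III-1,III-2,III-3]: 1 consistent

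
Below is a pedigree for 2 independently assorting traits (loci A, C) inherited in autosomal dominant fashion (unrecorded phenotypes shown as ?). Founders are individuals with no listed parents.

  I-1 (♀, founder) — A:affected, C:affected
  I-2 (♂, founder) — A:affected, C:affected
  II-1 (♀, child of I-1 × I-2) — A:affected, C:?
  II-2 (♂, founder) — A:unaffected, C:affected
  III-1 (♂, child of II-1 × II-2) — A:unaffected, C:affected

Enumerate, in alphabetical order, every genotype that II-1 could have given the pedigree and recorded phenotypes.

II-1 ∈ {Aa CC, Aa Cc, Aa cc}

A/I-1 aff ·: Aa|AA
A/I-2 aff ·: Aa|AA
A/II-1 aff I-1×I-2: Aa
A/II-2 un ·: aa
A/III-1 un II-1×II-2: aa
⇒ A over [I-1,I-2,II-1,II-2,III-1]: 3 consistent
C/I-1 aff ·: Cc|CC
C/I-2 aff ·: Cc|CC
C/II-1 ? I-1×I-2: cc|Cc|CC
C/II-2 aff ·: Cc|CC
C/III-1 aff II-1×II-2: Cc|CC
⇒ C over [I-1,I-2,II-1,II-2,III-1]: 26 consistent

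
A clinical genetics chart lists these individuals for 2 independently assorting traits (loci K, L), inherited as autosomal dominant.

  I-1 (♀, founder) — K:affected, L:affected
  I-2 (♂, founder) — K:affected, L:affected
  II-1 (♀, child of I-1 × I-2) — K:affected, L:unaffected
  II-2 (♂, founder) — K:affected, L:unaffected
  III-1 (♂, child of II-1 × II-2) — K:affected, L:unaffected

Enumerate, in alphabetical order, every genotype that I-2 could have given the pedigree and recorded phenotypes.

K/I-1 aff ·: Kk|KK
K/I-2 aff ·: Kk|KK
K/II-1 aff I-1×I-2: Kk|KK
K/II-2 aff ·: Kk|KK
K/III-1 aff II-1×II-2: Kk|KK
⇒ K over [I-1,I-2,II-1,II-2,III-1]: 24 consistent
L/I-1 aff ·: Ll
L/I-2 aff ·: Ll
L/II-1 un I-1×I-2: ll
L/II-2 un ·: ll
L/III-1 un II-1×II-2: ll
⇒ L over [I-1,I-2,II-1,II-2,III-1]: 1 consistent

I-2 ∈ {KK Ll, Kk Ll}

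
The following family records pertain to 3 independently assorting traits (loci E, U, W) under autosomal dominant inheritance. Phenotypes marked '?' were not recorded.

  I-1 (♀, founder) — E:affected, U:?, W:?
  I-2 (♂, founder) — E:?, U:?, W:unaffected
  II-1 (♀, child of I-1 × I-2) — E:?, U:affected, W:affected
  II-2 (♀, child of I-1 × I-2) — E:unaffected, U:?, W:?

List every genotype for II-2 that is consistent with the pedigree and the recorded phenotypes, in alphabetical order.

II-2 ∈ {ee UU Ww, ee UU ww, ee Uu Ww, ee Uu ww, ee uu Ww, ee uu ww}

E/I-1 aff ·: Ee
E/I-2 ? ·: ee|Ee
E/II-1 ? I-1×I-2: ee|Ee|EE
E/II-2 un I-1×I-2: ee
⇒ E over [I-1,I-2,II-1,II-2]: 5 consistent
U/I-1 ? ·: uu|Uu|UU
U/I-2 ? ·: uu|Uu|UU
U/II-1 aff I-1×I-2: Uu|UU
U/II-2 ? I-1×I-2: uu|Uu|UU
⇒ U over [I-1,I-2,II-1,II-2]: 21 consistent
W/I-1 ? ·: Ww|WW
W/I-2 un ·: ww
W/II-1 aff I-1×I-2: Ww
W/II-2 ? I-1×I-2: ww|Ww
⇒ W over [I-1,I-2,II-1,II-2]: 3 consistent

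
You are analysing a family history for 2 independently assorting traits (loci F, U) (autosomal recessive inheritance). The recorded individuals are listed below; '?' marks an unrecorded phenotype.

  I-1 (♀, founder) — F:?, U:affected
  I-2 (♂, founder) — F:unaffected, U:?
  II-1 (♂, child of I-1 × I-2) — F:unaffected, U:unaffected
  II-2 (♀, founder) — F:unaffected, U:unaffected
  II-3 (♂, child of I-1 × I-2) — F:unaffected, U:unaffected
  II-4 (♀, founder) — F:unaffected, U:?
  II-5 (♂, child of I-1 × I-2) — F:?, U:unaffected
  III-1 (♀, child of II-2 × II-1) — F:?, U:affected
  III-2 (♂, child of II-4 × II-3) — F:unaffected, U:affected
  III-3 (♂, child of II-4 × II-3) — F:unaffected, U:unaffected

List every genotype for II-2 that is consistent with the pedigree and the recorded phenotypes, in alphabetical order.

F/I-1 ? ·: FF|Ff|ff
F/I-2 un ·: FF|Ff
F/II-1 un I-1×I-2: FF|Ff
F/II-2 un ·: FF|Ff
F/II-3 un I-1×I-2: FF|Ff
F/II-4 un ·: FF|Ff
F/II-5 ? I-1×I-2: FF|Ff|ff
F/III-1 ? II-2×II-1: FF|Ff|ff
F/III-2 un II-4×II-3: FF|Ff
F/III-3 un II-4×II-3: FF|Ff
⇒ F over [I-1,I-2,II-1,II-2,II-3,II-4,II-5,III-1,III-2,III-3]: 863 consistent
U/I-1 aff ·: uu
U/I-2 ? ·: UU|Uu
U/II-1 un I-1×I-2: Uu
U/II-2 un ·: Uu
U/II-3 un I-1×I-2: Uu
U/II-4 ? ·: Uu|uu
U/II-5 un I-1×I-2: Uu
U/III-1 aff II-2×II-1: uu
U/III-2 aff II-4×II-3: uu
U/III-3 un II-4×II-3: UU|Uu
⇒ U over [I-1,I-2,II-1,II-2,II-3,II-4,II-5,III-1,III-2,III-3]: 6 consistent

II-2 ∈ {FF Uu, Ff Uu}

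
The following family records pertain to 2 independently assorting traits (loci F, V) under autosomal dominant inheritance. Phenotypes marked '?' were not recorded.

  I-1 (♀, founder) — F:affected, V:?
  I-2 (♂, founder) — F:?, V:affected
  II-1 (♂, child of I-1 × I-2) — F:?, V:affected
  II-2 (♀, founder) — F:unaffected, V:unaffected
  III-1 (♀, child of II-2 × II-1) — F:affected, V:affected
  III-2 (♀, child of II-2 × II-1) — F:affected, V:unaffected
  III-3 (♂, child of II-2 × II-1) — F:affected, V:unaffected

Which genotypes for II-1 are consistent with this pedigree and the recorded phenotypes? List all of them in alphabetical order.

F/I-1 aff ·: Ff|FF
F/I-2 ? ·: ff|Ff|FF
F/II-1 ? I-1×I-2: Ff|FF
F/II-2 un ·: ff
F/III-1 aff II-2×II-1: Ff
F/III-2 aff II-2×II-1: Ff
F/III-3 aff II-2×II-1: Ff
⇒ F over [I-1,I-2,II-1,II-2,III-1,III-2,III-3]: 9 consistent
V/I-1 ? ·: vv|Vv|VV
V/I-2 aff ·: Vv|VV
V/II-1 aff I-1×I-2: Vv
V/II-2 un ·: vv
V/III-1 aff II-2×II-1: Vv
V/III-2 un II-2×II-1: vv
V/III-3 un II-2×II-1: vv
⇒ V over [I-1,I-2,II-1,II-2,III-1,III-2,III-3]: 5 consistent

II-1 ∈ {FF Vv, Ff Vv}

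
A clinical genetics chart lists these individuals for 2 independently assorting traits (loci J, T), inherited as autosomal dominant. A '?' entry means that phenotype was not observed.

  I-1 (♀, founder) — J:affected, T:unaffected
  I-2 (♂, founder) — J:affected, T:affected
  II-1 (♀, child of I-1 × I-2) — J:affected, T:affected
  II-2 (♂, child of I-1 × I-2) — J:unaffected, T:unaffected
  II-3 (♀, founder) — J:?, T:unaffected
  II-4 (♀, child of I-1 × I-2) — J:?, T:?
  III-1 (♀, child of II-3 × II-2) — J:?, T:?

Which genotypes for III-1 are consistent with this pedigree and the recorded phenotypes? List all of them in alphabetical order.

III-1 ∈ {Jj tt, jj tt}

J/I-1 aff ·: Jj
J/I-2 aff ·: Jj
J/II-1 aff I-1×I-2: Jj|JJ
J/II-2 un I-1×I-2: jj
J/II-3 ? ·: jj|Jj|JJ
J/II-4 ? I-1×I-2: jj|Jj|JJ
J/III-1 ? II-3×II-2: jj|Jj
⇒ J over [I-1,I-2,II-1,II-2,II-3,II-4,III-1]: 24 consistent
T/I-1 un ·: tt
T/I-2 aff ·: Tt
T/II-1 aff I-1×I-2: Tt
T/II-2 un I-1×I-2: tt
T/II-3 un ·: tt
T/II-4 ? I-1×I-2: tt|Tt
T/III-1 ? II-3×II-2: tt
⇒ T over [I-1,I-2,II-1,II-2,II-3,II-4,III-1]: 2 consistent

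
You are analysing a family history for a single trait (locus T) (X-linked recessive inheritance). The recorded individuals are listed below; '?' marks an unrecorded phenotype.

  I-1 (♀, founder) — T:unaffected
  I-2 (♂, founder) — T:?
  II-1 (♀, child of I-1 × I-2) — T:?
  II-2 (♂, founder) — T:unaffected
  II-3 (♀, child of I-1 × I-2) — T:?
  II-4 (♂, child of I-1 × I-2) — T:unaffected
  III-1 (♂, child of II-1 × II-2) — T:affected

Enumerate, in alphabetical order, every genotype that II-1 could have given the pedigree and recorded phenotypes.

II-1 ∈ {X^TX^t, X^tX^t}

T/I-1 un ·: X^TX^T|X^TX^t
T/I-2 ? ·: X^TY|X^tY
T/II-1 ? I-1×I-2: X^TX^t|X^tX^t
T/II-2 un ·: X^TY
T/II-3 ? I-1×I-2: X^TX^T|X^TX^t|X^tX^t
T/II-4 un I-1×I-2: X^TY
T/III-1 aff II-1×II-2: X^tY
⇒ T over [I-1,I-2,II-1,II-2,II-3,II-4,III-1]: 7 consistent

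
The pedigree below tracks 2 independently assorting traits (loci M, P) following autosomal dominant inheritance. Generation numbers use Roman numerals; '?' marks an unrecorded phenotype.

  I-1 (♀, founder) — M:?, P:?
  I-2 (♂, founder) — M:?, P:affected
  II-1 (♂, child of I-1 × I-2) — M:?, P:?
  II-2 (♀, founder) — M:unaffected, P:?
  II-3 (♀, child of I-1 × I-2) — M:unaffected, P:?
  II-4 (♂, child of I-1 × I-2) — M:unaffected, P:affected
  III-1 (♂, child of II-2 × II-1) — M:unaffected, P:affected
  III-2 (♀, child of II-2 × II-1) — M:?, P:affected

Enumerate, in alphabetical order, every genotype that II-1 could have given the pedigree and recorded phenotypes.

II-1 ∈ {Mm PP, Mm Pp, Mm pp, mm PP, mm Pp, mm pp}

M/I-1 ? ·: mm|Mm
M/I-2 ? ·: mm|Mm
M/II-1 ? I-1×I-2: mm|Mm
M/II-2 un ·: mm
M/II-3 un I-1×I-2: mm
M/II-4 un I-1×I-2: mm
M/III-1 un II-2×II-1: mm
M/III-2 ? II-2×II-1: mm|Mm
⇒ M over [I-1,I-2,II-1,II-2,II-3,II-4,III-1,III-2]: 10 consistent
P/I-1 ? ·: pp|Pp|PP
P/I-2 aff ·: Pp|PP
P/II-1 ? I-1×I-2: pp|Pp|PP
P/II-2 ? ·: pp|Pp|PP
P/II-3 ? I-1×I-2: pp|Pp|PP
P/II-4 aff I-1×I-2: Pp|PP
P/III-1 aff II-2×II-1: Pp|PP
P/III-2 aff II-2×II-1: Pp|PP
⇒ P over [I-1,I-2,II-1,II-2,II-3,II-4,III-1,III-2]: 259 consistent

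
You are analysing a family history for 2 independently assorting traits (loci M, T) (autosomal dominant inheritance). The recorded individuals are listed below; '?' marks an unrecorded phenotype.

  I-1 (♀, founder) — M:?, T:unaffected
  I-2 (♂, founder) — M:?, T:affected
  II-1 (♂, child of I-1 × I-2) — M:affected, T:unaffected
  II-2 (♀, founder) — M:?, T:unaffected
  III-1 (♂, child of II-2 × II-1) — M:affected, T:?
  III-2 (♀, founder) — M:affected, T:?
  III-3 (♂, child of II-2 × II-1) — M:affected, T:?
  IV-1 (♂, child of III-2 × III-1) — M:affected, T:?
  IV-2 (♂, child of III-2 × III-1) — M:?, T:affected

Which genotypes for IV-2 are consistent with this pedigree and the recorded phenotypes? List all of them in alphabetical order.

IV-2 ∈ {MM Tt, Mm Tt, mm Tt}

M/I-1 ? ·: mm|Mm|MM
M/I-2 ? ·: mm|Mm|MM
M/II-1 aff I-1×I-2: Mm|MM
M/II-2 ? ·: mm|Mm|MM
M/III-1 aff II-2×II-1: Mm|MM
M/III-2 aff ·: Mm|MM
M/III-3 aff II-2×II-1: Mm|MM
M/IV-1 aff III-2×III-1: Mm|MM
M/IV-2 ? III-2×III-1: mm|Mm|MM
⇒ M over [I-1,I-2,II-1,II-2,III-1,III-2,III-3,IV-1,IV-2]: 670 consistent
T/I-1 un ·: tt
T/I-2 aff ·: Tt
T/II-1 un I-1×I-2: tt
T/II-2 un ·: tt
T/III-1 ? II-2×II-1: tt
T/III-2 ? ·: Tt|TT
T/III-3 ? II-2×II-1: tt
T/IV-1 ? III-2×III-1: tt|Tt
T/IV-2 aff III-2×III-1: Tt
⇒ T over [I-1,I-2,II-1,II-2,III-1,III-2,III-3,IV-1,IV-2]: 3 consistent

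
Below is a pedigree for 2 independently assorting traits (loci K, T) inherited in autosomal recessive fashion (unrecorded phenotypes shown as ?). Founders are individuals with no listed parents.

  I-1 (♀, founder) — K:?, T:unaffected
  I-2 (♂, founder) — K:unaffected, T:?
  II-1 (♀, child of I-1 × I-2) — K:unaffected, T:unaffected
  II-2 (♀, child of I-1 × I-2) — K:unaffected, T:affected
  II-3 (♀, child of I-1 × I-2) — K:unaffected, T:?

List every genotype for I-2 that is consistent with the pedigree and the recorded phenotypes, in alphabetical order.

I-2 ∈ {KK Tt, KK tt, Kk Tt, Kk tt}

K/I-1 ? ·: KK|Kk|kk
K/I-2 un ·: KK|Kk
K/II-1 un I-1×I-2: KK|Kk
K/II-2 un I-1×I-2: KK|Kk
K/II-3 un I-1×I-2: KK|Kk
⇒ K over [I-1,I-2,II-1,II-2,II-3]: 27 consistent
T/I-1 un ·: Tt
T/I-2 ? ·: Tt|tt
T/II-1 un I-1×I-2: TT|Tt
T/II-2 aff I-1×I-2: tt
T/II-3 ? I-1×I-2: TT|Tt|tt
⇒ T over [I-1,I-2,II-1,II-2,II-3]: 8 consistent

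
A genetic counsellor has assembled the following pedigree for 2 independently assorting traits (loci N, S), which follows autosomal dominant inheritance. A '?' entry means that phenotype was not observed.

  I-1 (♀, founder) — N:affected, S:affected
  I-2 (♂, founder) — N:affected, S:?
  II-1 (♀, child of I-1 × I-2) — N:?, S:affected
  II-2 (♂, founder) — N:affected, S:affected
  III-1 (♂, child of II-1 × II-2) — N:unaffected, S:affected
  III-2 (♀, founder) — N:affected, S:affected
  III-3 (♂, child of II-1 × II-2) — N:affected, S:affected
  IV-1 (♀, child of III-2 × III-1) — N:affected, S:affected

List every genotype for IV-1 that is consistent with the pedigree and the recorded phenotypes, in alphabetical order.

N/I-1 aff ·: Nn|NN
N/I-2 aff ·: Nn|NN
N/II-1 ? I-1×I-2: nn|Nn
N/II-2 aff ·: Nn
N/III-1 un II-1×II-2: nn
N/III-2 aff ·: Nn|NN
N/III-3 aff II-1×II-2: Nn|NN
N/IV-1 aff III-2×III-1: Nn
⇒ N over [I-1,I-2,II-1,II-2,III-1,III-2,III-3,IV-1]: 14 consistent
S/I-1 aff ·: Ss|SS
S/I-2 ? ·: ss|Ss|SS
S/II-1 aff I-1×I-2: Ss|SS
S/II-2 aff ·: Ss|SS
S/III-1 aff II-1×II-2: Ss|SS
S/III-2 aff ·: Ss|SS
S/III-3 aff II-1×II-2: Ss|SS
S/IV-1 aff III-2×III-1: Ss|SS
⇒ S over [I-1,I-2,II-1,II-2,III-1,III-2,III-3,IV-1]: 208 consistent

IV-1 ∈ {Nn SS, Nn Ss}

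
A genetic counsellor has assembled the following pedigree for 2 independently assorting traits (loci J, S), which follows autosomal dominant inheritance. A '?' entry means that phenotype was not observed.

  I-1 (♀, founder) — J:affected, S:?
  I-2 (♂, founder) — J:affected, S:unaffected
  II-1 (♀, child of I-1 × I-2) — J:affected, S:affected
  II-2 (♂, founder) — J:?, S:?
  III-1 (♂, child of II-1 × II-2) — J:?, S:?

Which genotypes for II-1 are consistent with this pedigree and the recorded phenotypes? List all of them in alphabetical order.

II-1 ∈ {JJ Ss, Jj Ss}

J/I-1 aff ·: Jj|JJ
J/I-2 aff ·: Jj|JJ
J/II-1 aff I-1×I-2: Jj|JJ
J/II-2 ? ·: jj|Jj|JJ
J/III-1 ? II-1×II-2: jj|Jj|JJ
⇒ J over [I-1,I-2,II-1,II-2,III-1]: 37 consistent
S/I-1 ? ·: Ss|SS
S/I-2 un ·: ss
S/II-1 aff I-1×I-2: Ss
S/II-2 ? ·: ss|Ss|SS
S/III-1 ? II-1×II-2: ss|Ss|SS
⇒ S over [I-1,I-2,II-1,II-2,III-1]: 14 consistent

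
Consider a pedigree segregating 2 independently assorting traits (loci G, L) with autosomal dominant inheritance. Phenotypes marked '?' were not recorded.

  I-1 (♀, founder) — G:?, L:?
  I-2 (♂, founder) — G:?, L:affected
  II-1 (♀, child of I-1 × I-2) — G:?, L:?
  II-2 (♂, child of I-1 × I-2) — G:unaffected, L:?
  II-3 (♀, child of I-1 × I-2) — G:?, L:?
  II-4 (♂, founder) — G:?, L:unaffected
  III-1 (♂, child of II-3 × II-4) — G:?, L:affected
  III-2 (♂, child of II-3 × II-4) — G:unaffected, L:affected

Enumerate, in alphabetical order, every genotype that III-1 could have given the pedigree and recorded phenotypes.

G/I-1 ? ·: gg|Gg
G/I-2 ? ·: gg|Gg
G/II-1 ? I-1×I-2: gg|Gg|GG
G/II-2 un I-1×I-2: gg
G/II-3 ? I-1×I-2: gg|Gg
G/II-4 ? ·: gg|Gg
G/III-1 ? II-3×II-4: gg|Gg|GG
G/III-2 un II-3×II-4: gg
⇒ G over [I-1,I-2,II-1,II-2,II-3,II-4,III-1,III-2]: 59 consistent
L/I-1 ? ·: ll|Ll|LL
L/I-2 aff ·: Ll|LL
L/II-1 ? I-1×I-2: ll|Ll|LL
L/II-2 ? I-1×I-2: ll|Ll|LL
L/II-3 ? I-1×I-2: Ll|LL
L/II-4 un ·: ll
L/III-1 aff II-3×II-4: Ll
L/III-2 aff II-3×II-4: Ll
⇒ L over [I-1,I-2,II-1,II-2,II-3,II-4,III-1,III-2]: 40 consistent

III-1 ∈ {GG Ll, Gg Ll, gg Ll}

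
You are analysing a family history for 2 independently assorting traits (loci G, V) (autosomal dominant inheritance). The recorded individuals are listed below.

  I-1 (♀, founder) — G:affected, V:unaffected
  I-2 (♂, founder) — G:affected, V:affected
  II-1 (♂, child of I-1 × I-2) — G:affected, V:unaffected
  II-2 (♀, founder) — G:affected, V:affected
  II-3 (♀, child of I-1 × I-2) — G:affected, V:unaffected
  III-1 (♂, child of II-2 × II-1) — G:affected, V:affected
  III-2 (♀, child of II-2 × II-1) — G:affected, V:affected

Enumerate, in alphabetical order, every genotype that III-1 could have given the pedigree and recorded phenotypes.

G/I-1 aff ·: Gg|GG
G/I-2 aff ·: Gg|GG
G/II-1 aff I-1×I-2: Gg|GG
G/II-2 aff ·: Gg|GG
G/II-3 aff I-1×I-2: Gg|GG
G/III-1 aff II-2×II-1: Gg|GG
G/III-2 aff II-2×II-1: Gg|GG
⇒ G over [I-1,I-2,II-1,II-2,II-3,III-1,III-2]: 83 consistent
V/I-1 un ·: vv
V/I-2 aff ·: Vv
V/II-1 un I-1×I-2: vv
V/II-2 aff ·: Vv|VV
V/II-3 un I-1×I-2: vv
V/III-1 aff II-2×II-1: Vv
V/III-2 aff II-2×II-1: Vv
⇒ V over [I-1,I-2,II-1,II-2,II-3,III-1,III-2]: 2 consistent

III-1 ∈ {GG Vv, Gg Vv}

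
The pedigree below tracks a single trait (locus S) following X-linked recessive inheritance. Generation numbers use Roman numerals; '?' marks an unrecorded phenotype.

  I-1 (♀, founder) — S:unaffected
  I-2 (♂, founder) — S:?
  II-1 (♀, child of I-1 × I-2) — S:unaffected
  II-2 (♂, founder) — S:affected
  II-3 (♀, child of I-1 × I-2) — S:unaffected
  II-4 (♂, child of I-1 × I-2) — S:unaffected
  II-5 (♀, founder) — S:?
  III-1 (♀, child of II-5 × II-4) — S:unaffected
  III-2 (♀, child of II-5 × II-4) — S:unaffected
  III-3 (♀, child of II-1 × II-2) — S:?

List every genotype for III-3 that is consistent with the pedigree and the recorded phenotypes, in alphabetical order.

III-3 ∈ {X^SX^s, X^sX^s}

S/I-1 un ·: X^SX^S|X^SX^s
S/I-2 ? ·: X^SY|X^sY
S/II-1 un I-1×I-2: X^SX^S|X^SX^s
S/II-2 aff ·: X^sY
S/II-3 un I-1×I-2: X^SX^S|X^SX^s
S/II-4 un I-1×I-2: X^SY
S/II-5 ? ·: X^SX^S|X^SX^s|X^sX^s
S/III-1 un II-5×II-4: X^SX^S|X^SX^s
S/III-2 un II-5×II-4: X^SX^S|X^SX^s
S/III-3 ? II-1×II-2: X^SX^s|X^sX^s
⇒ S over [I-1,I-2,II-1,II-2,II-3,II-4,II-5,III-1,III-2,III-3]: 66 consistent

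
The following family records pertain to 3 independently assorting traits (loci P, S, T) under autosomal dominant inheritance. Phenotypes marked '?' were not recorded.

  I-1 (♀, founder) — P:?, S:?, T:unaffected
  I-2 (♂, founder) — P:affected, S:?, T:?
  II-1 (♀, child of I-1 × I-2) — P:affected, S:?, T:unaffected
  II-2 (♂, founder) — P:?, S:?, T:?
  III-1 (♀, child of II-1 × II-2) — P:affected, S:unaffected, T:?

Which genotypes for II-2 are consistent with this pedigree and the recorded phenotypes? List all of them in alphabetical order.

P/I-1 ? ·: pp|Pp|PP
P/I-2 aff ·: Pp|PP
P/II-1 aff I-1×I-2: Pp|PP
P/II-2 ? ·: pp|Pp|PP
P/III-1 aff II-1×II-2: Pp|PP
⇒ P over [I-1,I-2,II-1,II-2,III-1]: 41 consistent
S/I-1 ? ·: ss|Ss|SS
S/I-2 ? ·: ss|Ss|SS
S/II-1 ? I-1×I-2: ss|Ss
S/II-2 ? ·: ss|Ss
S/III-1 un II-1×II-2: ss
⇒ S over [I-1,I-2,II-1,II-2,III-1]: 22 consistent
T/I-1 un ·: tt
T/I-2 ? ·: tt|Tt
T/II-1 un I-1×I-2: tt
T/II-2 ? ·: tt|Tt|TT
T/III-1 ? II-1×II-2: tt|Tt
⇒ T over [I-1,I-2,II-1,II-2,III-1]: 8 consistent

II-2 ∈ {PP Ss TT, PP Ss Tt, PP Ss tt, PP ss TT, PP ss Tt, PP ss tt, Pp Ss TT, Pp Ss Tt, Pp Ss tt, Pp ss TT, Pp ss Tt, Pp ss tt, pp Ss TT, pp Ss Tt, pp Ss tt, pp ss TT, pp ss Tt, pp ss tt}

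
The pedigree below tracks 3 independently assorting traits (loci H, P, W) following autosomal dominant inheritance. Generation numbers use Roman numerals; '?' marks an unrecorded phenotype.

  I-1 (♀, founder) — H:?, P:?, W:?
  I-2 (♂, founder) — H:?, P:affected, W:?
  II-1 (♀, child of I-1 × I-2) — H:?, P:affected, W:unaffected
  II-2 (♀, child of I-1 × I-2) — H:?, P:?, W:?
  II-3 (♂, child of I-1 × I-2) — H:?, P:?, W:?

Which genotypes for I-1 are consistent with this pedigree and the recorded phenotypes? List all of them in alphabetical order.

I-1 ∈ {HH PP Ww, HH PP ww, HH Pp Ww, HH Pp ww, HH pp Ww, HH pp ww, Hh PP Ww, Hh PP ww, Hh Pp Ww, Hh Pp ww, Hh pp Ww, Hh pp ww, hh PP Ww, hh PP ww, hh Pp Ww, hh Pp ww, hh pp Ww, hh pp ww}

H/I-1 ? ·: hh|Hh|HH
H/I-2 ? ·: hh|Hh|HH
H/II-1 ? I-1×I-2: hh|Hh|HH
H/II-2 ? I-1×I-2: hh|Hh|HH
H/II-3 ? I-1×I-2: hh|Hh|HH
⇒ H over [I-1,I-2,II-1,II-2,II-3]: 63 consistent
P/I-1 ? ·: pp|Pp|PP
P/I-2 aff ·: Pp|PP
P/II-1 aff I-1×I-2: Pp|PP
P/II-2 ? I-1×I-2: pp|Pp|PP
P/II-3 ? I-1×I-2: pp|Pp|PP
⇒ P over [I-1,I-2,II-1,II-2,II-3]: 40 consistent
W/I-1 ? ·: ww|Ww
W/I-2 ? ·: ww|Ww
W/II-1 un I-1×I-2: ww
W/II-2 ? I-1×I-2: ww|Ww|WW
W/II-3 ? I-1×I-2: ww|Ww|WW
⇒ W over [I-1,I-2,II-1,II-2,II-3]: 18 consistent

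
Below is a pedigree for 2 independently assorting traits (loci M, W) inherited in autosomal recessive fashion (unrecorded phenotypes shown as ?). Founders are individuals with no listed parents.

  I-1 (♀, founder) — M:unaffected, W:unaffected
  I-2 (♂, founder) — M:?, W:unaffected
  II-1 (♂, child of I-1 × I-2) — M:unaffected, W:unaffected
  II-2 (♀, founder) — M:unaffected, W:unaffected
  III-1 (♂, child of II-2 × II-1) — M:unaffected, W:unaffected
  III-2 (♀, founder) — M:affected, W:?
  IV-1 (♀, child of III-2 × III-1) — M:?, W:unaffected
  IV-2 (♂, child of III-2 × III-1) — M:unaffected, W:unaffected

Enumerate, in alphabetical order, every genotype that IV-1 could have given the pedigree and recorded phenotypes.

IV-1 ∈ {Mm WW, Mm Ww, mm WW, mm Ww}

M/I-1 un ·: MM|Mm
M/I-2 ? ·: MM|Mm|mm
M/II-1 un I-1×I-2: MM|Mm
M/II-2 un ·: MM|Mm
M/III-1 un II-2×II-1: MM|Mm
M/III-2 aff ·: mm
M/IV-1 ? III-2×III-1: Mm|mm
M/IV-2 un III-2×III-1: Mm
⇒ M over [I-1,I-2,II-1,II-2,III-1,III-2,IV-1,IV-2]: 46 consistent
W/I-1 un ·: WW|Ww
W/I-2 un ·: WW|Ww
W/II-1 un I-1×I-2: WW|Ww
W/II-2 un ·: WW|Ww
W/III-1 un II-2×II-1: WW|Ww
W/III-2 ? ·: WW|Ww|ww
W/IV-1 un III-2×III-1: WW|Ww
W/IV-2 un III-2×III-1: WW|Ww
⇒ W over [I-1,I-2,II-1,II-2,III-1,III-2,IV-1,IV-2]: 174 consistent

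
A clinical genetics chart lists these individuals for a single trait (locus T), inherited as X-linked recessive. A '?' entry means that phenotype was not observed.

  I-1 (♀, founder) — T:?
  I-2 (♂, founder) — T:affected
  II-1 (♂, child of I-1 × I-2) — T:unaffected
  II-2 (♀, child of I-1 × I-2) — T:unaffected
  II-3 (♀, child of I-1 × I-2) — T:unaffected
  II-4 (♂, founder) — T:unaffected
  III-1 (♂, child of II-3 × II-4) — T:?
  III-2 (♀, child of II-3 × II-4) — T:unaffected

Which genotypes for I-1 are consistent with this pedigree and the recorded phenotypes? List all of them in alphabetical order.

I-1 ∈ {X^TX^T, X^TX^t}

T/I-1 ? ·: X^TX^T|X^TX^t
T/I-2 aff ·: X^tY
T/II-1 un I-1×I-2: X^TY
T/II-2 un I-1×I-2: X^TX^t
T/II-3 un I-1×I-2: X^TX^t
T/II-4 un ·: X^TY
T/III-1 ? II-3×II-4: X^TY|X^tY
T/III-2 un II-3×II-4: X^TX^T|X^TX^t
⇒ T over [I-1,I-2,II-1,II-2,II-3,II-4,III-1,III-2]: 8 consistent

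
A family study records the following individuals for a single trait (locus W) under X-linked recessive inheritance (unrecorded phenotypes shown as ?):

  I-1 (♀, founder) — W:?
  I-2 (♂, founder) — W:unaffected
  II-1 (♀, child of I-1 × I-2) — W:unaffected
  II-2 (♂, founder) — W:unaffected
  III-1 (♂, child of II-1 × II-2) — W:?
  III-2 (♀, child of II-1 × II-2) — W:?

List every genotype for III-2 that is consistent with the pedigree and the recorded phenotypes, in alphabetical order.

W/I-1 ? ·: X^WX^W|X^WX^w|X^wX^w
W/I-2 un ·: X^WY
W/II-1 un I-1×I-2: X^WX^W|X^WX^w
W/II-2 un ·: X^WY
W/III-1 ? II-1×II-2: X^WY|X^wY
W/III-2 ? II-1×II-2: X^WX^W|X^WX^w
⇒ W over [I-1,I-2,II-1,II-2,III-1,III-2]: 10 consistent

III-2 ∈ {X^WX^W, X^WX^w}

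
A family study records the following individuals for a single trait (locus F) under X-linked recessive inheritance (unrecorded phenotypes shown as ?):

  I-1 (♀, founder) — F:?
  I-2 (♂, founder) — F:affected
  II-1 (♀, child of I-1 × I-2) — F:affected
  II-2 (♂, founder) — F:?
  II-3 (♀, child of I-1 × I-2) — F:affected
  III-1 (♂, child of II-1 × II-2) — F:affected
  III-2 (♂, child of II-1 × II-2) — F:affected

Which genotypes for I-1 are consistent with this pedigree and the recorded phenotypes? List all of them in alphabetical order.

F/I-1 ? ·: X^FX^f|X^fX^f
F/I-2 aff ·: X^fY
F/II-1 aff I-1×I-2: X^fX^f
F/II-2 ? ·: X^FY|X^fY
F/II-3 aff I-1×I-2: X^fX^f
F/III-1 aff II-1×II-2: X^fY
F/III-2 aff II-1×II-2: X^fY
⇒ F over [I-1,I-2,II-1,II-2,II-3,III-1,III-2]: 4 consistent

I-1 ∈ {X^FX^f, X^fX^f}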